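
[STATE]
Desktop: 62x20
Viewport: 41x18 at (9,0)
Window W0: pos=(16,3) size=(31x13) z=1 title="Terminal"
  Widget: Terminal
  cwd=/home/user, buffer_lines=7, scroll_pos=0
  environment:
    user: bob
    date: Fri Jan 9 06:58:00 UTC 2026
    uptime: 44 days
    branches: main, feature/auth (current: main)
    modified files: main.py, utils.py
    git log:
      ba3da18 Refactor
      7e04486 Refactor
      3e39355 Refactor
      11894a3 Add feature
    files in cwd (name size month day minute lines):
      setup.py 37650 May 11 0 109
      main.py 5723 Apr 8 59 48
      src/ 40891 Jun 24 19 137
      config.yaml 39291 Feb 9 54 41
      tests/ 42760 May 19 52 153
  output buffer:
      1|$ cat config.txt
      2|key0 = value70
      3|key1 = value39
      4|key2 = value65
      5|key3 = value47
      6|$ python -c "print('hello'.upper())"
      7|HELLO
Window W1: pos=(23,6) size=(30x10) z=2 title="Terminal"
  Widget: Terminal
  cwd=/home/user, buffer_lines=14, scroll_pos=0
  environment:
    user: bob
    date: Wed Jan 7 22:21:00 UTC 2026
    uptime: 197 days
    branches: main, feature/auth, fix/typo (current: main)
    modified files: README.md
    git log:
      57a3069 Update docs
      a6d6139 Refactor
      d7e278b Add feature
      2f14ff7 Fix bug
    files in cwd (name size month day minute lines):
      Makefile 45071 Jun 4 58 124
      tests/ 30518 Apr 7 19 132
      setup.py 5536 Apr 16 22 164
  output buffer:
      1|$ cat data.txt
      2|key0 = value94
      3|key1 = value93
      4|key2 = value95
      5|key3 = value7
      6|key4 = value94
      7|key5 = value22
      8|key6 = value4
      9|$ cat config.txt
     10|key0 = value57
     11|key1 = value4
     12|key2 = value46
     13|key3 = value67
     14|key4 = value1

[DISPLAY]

                                         
                                         
                                         
       ┏━━━━━━━━━━━━━━━━━━━━━━━━━━━━━┓   
       ┃ Terminal                    ┃   
       ┠─────────────────────────────┨   
       ┃$ cat ┏━━━━━━━━━━━━━━━━━━━━━━━━━━
       ┃key0 =┃ Terminal                 
       ┃key1 =┠──────────────────────────
       ┃key2 =┃$ cat data.txt            
       ┃key3 =┃key0 = value94            
       ┃$ pyth┃key1 = value93            
       ┃HELLO ┃key2 = value95            
       ┃$ █   ┃key3 = value7             
       ┃      ┃key4 = value94            
       ┗━━━━━━┗━━━━━━━━━━━━━━━━━━━━━━━━━━
                                         
                                         


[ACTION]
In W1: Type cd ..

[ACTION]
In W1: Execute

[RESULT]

                                         
                                         
                                         
       ┏━━━━━━━━━━━━━━━━━━━━━━━━━━━━━┓   
       ┃ Terminal                    ┃   
       ┠─────────────────────────────┨   
       ┃$ cat ┏━━━━━━━━━━━━━━━━━━━━━━━━━━
       ┃key0 =┃ Terminal                 
       ┃key1 =┠──────────────────────────
       ┃key2 =┃key2 = value46            
       ┃key3 =┃key3 = value67            
       ┃$ pyth┃key4 = value1             
       ┃HELLO ┃$ cd ..                   
       ┃$ █   ┃                          
       ┃      ┃$ █                       
       ┗━━━━━━┗━━━━━━━━━━━━━━━━━━━━━━━━━━
                                         
                                         


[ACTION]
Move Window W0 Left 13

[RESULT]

                                         
                                         
                                         
━━━━━━━━━━━━━━━━━━━━━━━━┓                
inal                    ┃                
────────────────────────┨                
 config.txt   ┏━━━━━━━━━━━━━━━━━━━━━━━━━━
= value70     ┃ Terminal                 
= value39     ┠──────────────────────────
= value65     ┃key2 = value46            
= value47     ┃key3 = value67            
hon -c "print(┃key4 = value1             
              ┃$ cd ..                   
              ┃                          
              ┃$ █                       
━━━━━━━━━━━━━━┗━━━━━━━━━━━━━━━━━━━━━━━━━━
                                         
                                         


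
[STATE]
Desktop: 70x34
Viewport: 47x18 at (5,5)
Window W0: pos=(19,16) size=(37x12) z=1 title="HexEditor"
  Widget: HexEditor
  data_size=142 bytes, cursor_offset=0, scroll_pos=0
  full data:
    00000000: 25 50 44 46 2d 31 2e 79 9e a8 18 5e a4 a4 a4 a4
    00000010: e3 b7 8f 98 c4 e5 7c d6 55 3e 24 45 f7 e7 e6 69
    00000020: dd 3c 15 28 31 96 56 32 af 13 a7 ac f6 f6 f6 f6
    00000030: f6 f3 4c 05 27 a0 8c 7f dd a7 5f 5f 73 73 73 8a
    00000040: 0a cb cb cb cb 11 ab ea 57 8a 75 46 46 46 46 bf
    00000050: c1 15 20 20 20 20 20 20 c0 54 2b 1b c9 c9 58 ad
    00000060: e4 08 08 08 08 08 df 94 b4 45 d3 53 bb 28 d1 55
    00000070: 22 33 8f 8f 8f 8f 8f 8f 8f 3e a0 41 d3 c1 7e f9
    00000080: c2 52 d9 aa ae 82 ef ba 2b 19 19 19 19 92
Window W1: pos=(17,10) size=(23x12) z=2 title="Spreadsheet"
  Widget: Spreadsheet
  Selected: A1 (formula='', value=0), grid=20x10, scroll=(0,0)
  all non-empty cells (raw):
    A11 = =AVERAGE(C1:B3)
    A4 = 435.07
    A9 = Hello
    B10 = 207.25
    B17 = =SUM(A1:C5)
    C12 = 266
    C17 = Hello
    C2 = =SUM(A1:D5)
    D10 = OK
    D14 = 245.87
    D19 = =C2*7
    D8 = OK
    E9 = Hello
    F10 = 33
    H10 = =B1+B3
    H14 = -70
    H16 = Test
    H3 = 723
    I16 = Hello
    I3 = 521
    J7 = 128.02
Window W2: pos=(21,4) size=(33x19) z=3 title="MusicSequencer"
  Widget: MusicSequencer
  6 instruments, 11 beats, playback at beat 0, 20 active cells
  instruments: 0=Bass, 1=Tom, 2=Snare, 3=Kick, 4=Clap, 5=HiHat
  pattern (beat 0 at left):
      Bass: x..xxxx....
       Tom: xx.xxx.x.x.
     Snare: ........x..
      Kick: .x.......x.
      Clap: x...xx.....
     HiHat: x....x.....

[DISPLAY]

                ┃ MusicSequencer               
                ┠──────────────────────────────
                ┃      ▼1234567890             
                ┃  Bass█··████····             
                ┃   Tom██·███·█·█·             
            ┏━━━┃ Snare········█··             
            ┃ Sp┃  Kick·█·······█·             
            ┠───┃  Clap█···██·····             
            ┃A1:┃ HiHat█····█·····             
            ┃   ┃                              
            ┃---┃                              
            ┃  1┃                              
            ┃  2┃                              
            ┃  3┃                              
            ┃  4┃                              
            ┃  5┃                              
            ┗━━━┃                              
              ┃0┗━━━━━━━━━━━━━━━━━━━━━━━━━━━━━━


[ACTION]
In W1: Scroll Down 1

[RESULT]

                ┃ MusicSequencer               
                ┠──────────────────────────────
                ┃      ▼1234567890             
                ┃  Bass█··████····             
                ┃   Tom██·███·█·█·             
            ┏━━━┃ Snare········█··             
            ┃ Sp┃  Kick·█·······█·             
            ┠───┃  Clap█···██·····             
            ┃A1:┃ HiHat█····█·····             
            ┃   ┃                              
            ┃---┃                              
            ┃  2┃                              
            ┃  3┃                              
            ┃  4┃                              
            ┃  5┃                              
            ┃  6┃                              
            ┗━━━┃                              
              ┃0┗━━━━━━━━━━━━━━━━━━━━━━━━━━━━━━


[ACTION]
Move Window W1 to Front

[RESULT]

                ┃ MusicSequencer               
                ┠──────────────────────────────
                ┃      ▼1234567890             
                ┃  Bass█··████····             
                ┃   Tom██·███·█·█·             
            ┏━━━━━━━━━━━━━━━━━━━━━┓            
            ┃ Spreadsheet         ┃            
            ┠─────────────────────┨            
            ┃A1:                  ┃            
            ┃       A       B     ┃            
            ┃---------------------┃            
            ┃  2        0       0#┃            
            ┃  3        0       0 ┃            
            ┃  4   435.07       0 ┃            
            ┃  5        0       0 ┃            
            ┃  6        0       0 ┃            
            ┗━━━━━━━━━━━━━━━━━━━━━┛            
              ┃0┗━━━━━━━━━━━━━━━━━━━━━━━━━━━━━━


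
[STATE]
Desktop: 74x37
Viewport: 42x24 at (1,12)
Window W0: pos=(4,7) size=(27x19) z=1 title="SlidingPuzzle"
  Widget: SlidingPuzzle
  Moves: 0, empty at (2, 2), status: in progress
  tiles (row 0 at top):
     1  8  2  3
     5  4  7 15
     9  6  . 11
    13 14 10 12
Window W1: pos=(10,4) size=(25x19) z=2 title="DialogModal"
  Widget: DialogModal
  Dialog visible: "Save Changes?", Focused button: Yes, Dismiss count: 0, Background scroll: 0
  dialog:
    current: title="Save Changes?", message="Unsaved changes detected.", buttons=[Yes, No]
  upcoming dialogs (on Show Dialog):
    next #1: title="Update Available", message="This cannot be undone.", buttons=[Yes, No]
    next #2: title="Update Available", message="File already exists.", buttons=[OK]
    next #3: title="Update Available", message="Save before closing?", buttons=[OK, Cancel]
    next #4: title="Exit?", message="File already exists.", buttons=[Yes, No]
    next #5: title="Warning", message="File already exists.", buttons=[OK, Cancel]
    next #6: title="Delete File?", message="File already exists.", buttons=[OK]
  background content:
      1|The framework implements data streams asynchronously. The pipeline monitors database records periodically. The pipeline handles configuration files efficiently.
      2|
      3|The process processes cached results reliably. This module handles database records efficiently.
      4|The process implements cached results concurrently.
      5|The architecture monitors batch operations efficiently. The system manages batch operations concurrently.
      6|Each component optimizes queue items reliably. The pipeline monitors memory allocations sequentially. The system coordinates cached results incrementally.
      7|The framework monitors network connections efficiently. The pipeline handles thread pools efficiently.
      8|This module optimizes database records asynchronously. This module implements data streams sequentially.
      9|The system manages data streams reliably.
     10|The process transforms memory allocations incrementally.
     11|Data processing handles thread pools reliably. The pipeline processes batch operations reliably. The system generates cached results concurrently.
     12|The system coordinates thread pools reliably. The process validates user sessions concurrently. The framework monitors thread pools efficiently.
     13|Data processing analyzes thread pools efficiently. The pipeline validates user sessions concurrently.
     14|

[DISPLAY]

   ┃├────┃Ea┌─────────────────┐ze┃        
   ┃│  5 ┃Th│  Save Changes?  │s ┃        
   ┃├────┃Th│Unsaved changes d│ d┃        
   ┃│  9 ┃Th│    [Yes]  No    │ta┃        
   ┃├────┃Th└─────────────────┘s ┃        
   ┃│ 13 ┃Data processing handles┃        
   ┃└────┃The system coordinates ┃        
   ┃Moves┃Data processing analyze┃        
   ┃     ┃                       ┃        
   ┃     ┃                       ┃        
   ┃     ┗━━━━━━━━━━━━━━━━━━━━━━━┛        
   ┃                         ┃            
   ┃                         ┃            
   ┗━━━━━━━━━━━━━━━━━━━━━━━━━┛            
                                          
                                          
                                          
                                          
                                          
                                          
                                          
                                          
                                          
                                          


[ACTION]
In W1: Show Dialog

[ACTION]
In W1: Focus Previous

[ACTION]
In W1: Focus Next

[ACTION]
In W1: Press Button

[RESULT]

   ┃├────┃Each component optimize┃        
   ┃│  5 ┃The framework monitors ┃        
   ┃├────┃This module optimizes d┃        
   ┃│  9 ┃The system manages data┃        
   ┃├────┃The process transforms ┃        
   ┃│ 13 ┃Data processing handles┃        
   ┃└────┃The system coordinates ┃        
   ┃Moves┃Data processing analyze┃        
   ┃     ┃                       ┃        
   ┃     ┃                       ┃        
   ┃     ┗━━━━━━━━━━━━━━━━━━━━━━━┛        
   ┃                         ┃            
   ┃                         ┃            
   ┗━━━━━━━━━━━━━━━━━━━━━━━━━┛            
                                          
                                          
                                          
                                          
                                          
                                          
                                          
                                          
                                          
                                          


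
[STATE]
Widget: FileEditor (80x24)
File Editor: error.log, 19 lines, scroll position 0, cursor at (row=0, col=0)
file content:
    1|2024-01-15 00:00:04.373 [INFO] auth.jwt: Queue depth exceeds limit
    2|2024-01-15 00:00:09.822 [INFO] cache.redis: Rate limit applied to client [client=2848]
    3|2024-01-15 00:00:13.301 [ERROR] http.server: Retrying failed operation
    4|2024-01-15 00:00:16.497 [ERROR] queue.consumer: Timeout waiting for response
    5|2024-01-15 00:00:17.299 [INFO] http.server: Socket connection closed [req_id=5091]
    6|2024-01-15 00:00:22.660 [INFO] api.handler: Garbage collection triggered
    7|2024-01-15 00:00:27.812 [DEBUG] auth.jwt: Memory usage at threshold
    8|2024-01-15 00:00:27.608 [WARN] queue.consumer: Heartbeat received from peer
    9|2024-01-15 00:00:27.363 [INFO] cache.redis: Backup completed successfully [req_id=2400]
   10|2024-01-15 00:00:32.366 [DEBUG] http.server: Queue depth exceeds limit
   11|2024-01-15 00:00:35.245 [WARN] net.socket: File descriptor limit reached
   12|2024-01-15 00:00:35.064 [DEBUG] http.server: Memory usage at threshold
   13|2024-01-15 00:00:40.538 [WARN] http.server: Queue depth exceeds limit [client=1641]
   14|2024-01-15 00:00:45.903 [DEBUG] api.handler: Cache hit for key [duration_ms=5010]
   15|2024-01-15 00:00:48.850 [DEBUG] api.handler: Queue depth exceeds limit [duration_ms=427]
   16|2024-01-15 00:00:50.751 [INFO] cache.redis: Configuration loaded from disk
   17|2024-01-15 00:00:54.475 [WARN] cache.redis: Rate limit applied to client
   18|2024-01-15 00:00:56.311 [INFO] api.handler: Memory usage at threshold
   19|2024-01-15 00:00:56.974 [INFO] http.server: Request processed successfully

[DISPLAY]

█024-01-15 00:00:04.373 [INFO] auth.jwt: Queue depth exceeds limit             ▲
2024-01-15 00:00:09.822 [INFO] cache.redis: Rate limit applied to client [clien█
2024-01-15 00:00:13.301 [ERROR] http.server: Retrying failed operation         ░
2024-01-15 00:00:16.497 [ERROR] queue.consumer: Timeout waiting for response   ░
2024-01-15 00:00:17.299 [INFO] http.server: Socket connection closed [req_id=50░
2024-01-15 00:00:22.660 [INFO] api.handler: Garbage collection triggered       ░
2024-01-15 00:00:27.812 [DEBUG] auth.jwt: Memory usage at threshold            ░
2024-01-15 00:00:27.608 [WARN] queue.consumer: Heartbeat received from peer    ░
2024-01-15 00:00:27.363 [INFO] cache.redis: Backup completed successfully [req_░
2024-01-15 00:00:32.366 [DEBUG] http.server: Queue depth exceeds limit         ░
2024-01-15 00:00:35.245 [WARN] net.socket: File descriptor limit reached       ░
2024-01-15 00:00:35.064 [DEBUG] http.server: Memory usage at threshold         ░
2024-01-15 00:00:40.538 [WARN] http.server: Queue depth exceeds limit [client=1░
2024-01-15 00:00:45.903 [DEBUG] api.handler: Cache hit for key [duration_ms=501░
2024-01-15 00:00:48.850 [DEBUG] api.handler: Queue depth exceeds limit [duratio░
2024-01-15 00:00:50.751 [INFO] cache.redis: Configuration loaded from disk     ░
2024-01-15 00:00:54.475 [WARN] cache.redis: Rate limit applied to client       ░
2024-01-15 00:00:56.311 [INFO] api.handler: Memory usage at threshold          ░
2024-01-15 00:00:56.974 [INFO] http.server: Request processed successfully     ░
                                                                               ░
                                                                               ░
                                                                               ░
                                                                               ░
                                                                               ▼


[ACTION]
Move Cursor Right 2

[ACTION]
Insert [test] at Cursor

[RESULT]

20test█4-01-15 00:00:04.373 [INFO] auth.jwt: Queue depth exceeds limit         ▲
2024-01-15 00:00:09.822 [INFO] cache.redis: Rate limit applied to client [clien█
2024-01-15 00:00:13.301 [ERROR] http.server: Retrying failed operation         ░
2024-01-15 00:00:16.497 [ERROR] queue.consumer: Timeout waiting for response   ░
2024-01-15 00:00:17.299 [INFO] http.server: Socket connection closed [req_id=50░
2024-01-15 00:00:22.660 [INFO] api.handler: Garbage collection triggered       ░
2024-01-15 00:00:27.812 [DEBUG] auth.jwt: Memory usage at threshold            ░
2024-01-15 00:00:27.608 [WARN] queue.consumer: Heartbeat received from peer    ░
2024-01-15 00:00:27.363 [INFO] cache.redis: Backup completed successfully [req_░
2024-01-15 00:00:32.366 [DEBUG] http.server: Queue depth exceeds limit         ░
2024-01-15 00:00:35.245 [WARN] net.socket: File descriptor limit reached       ░
2024-01-15 00:00:35.064 [DEBUG] http.server: Memory usage at threshold         ░
2024-01-15 00:00:40.538 [WARN] http.server: Queue depth exceeds limit [client=1░
2024-01-15 00:00:45.903 [DEBUG] api.handler: Cache hit for key [duration_ms=501░
2024-01-15 00:00:48.850 [DEBUG] api.handler: Queue depth exceeds limit [duratio░
2024-01-15 00:00:50.751 [INFO] cache.redis: Configuration loaded from disk     ░
2024-01-15 00:00:54.475 [WARN] cache.redis: Rate limit applied to client       ░
2024-01-15 00:00:56.311 [INFO] api.handler: Memory usage at threshold          ░
2024-01-15 00:00:56.974 [INFO] http.server: Request processed successfully     ░
                                                                               ░
                                                                               ░
                                                                               ░
                                                                               ░
                                                                               ▼


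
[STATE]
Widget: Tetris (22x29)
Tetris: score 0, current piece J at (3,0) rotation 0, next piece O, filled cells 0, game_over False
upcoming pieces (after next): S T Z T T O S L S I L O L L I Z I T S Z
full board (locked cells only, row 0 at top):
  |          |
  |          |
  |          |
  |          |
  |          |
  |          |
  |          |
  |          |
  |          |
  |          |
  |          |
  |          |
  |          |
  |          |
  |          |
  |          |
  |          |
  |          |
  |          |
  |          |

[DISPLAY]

   █      │Next:      
   ███    │▓▓         
          │▓▓         
          │           
          │           
          │           
          │Score:     
          │0          
          │           
          │           
          │           
          │           
          │           
          │           
          │           
          │           
          │           
          │           
          │           
          │           
          │           
          │           
          │           
          │           
          │           
          │           
          │           
          │           
          │           


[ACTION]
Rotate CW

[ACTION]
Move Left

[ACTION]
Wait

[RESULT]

          │Next:      
  ██      │▓▓         
  █       │▓▓         
  █       │           
          │           
          │           
          │Score:     
          │0          
          │           
          │           
          │           
          │           
          │           
          │           
          │           
          │           
          │           
          │           
          │           
          │           
          │           
          │           
          │           
          │           
          │           
          │           
          │           
          │           
          │           


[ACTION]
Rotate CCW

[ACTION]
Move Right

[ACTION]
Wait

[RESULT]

          │Next:      
          │▓▓         
   █      │▓▓         
   ███    │           
          │           
          │           
          │Score:     
          │0          
          │           
          │           
          │           
          │           
          │           
          │           
          │           
          │           
          │           
          │           
          │           
          │           
          │           
          │           
          │           
          │           
          │           
          │           
          │           
          │           
          │           


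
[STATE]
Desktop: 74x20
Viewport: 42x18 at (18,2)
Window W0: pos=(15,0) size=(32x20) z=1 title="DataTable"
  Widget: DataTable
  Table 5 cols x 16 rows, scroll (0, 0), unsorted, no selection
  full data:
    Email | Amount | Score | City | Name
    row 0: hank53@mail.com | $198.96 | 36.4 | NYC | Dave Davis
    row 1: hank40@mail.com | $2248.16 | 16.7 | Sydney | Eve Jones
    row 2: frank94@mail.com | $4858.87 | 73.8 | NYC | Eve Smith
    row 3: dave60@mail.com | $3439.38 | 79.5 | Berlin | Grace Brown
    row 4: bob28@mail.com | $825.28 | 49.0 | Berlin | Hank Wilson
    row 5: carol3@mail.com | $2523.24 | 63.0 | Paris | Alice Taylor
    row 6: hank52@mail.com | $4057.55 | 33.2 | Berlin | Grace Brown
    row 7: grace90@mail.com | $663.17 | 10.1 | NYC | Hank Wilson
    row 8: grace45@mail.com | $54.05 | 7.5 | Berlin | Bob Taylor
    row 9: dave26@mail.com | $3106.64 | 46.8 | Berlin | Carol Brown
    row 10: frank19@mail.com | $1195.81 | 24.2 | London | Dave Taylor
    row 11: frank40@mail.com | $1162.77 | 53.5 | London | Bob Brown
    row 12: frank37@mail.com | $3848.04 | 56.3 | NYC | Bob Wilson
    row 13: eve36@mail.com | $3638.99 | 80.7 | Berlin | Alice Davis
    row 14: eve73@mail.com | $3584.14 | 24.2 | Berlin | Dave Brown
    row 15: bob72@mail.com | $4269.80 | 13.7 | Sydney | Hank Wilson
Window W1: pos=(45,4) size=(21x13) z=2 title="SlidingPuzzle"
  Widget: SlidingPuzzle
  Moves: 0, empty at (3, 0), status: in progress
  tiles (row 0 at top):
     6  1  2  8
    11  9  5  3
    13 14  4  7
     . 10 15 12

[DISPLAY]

────────────────────────────┨             
ail           │Amount  │Scor┃             
──────────────┼────────┼───┏━━━━━━━━━━━━━━
nk53@mail.com │$198.96 │36.┃ SlidingPuzzle
nk40@mail.com │$2248.16│16.┠──────────────
ank94@mail.com│$4858.87│73.┃┌────┬────┬───
ve60@mail.com │$3439.38│79.┃│  6 │  1 │  2
b28@mail.com  │$825.28 │49.┃├────┼────┼───
rol3@mail.com │$2523.24│63.┃│ 11 │  9 │  5
nk52@mail.com │$4057.55│33.┃├────┼────┼───
ace90@mail.com│$663.17 │10.┃│ 13 │ 14 │  4
ace45@mail.com│$54.05  │7.5┃├────┼────┼───
ve26@mail.com │$3106.64│46.┃│    │ 10 │ 15
ank19@mail.com│$1195.81│24.┃└────┴────┴───
ank40@mail.com│$1162.77│53.┗━━━━━━━━━━━━━━
ank37@mail.com│$3848.04│56.3┃             
e36@mail.com  │$3638.99│80.7┃             
━━━━━━━━━━━━━━━━━━━━━━━━━━━━┛             


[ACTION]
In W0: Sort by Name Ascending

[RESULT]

────────────────────────────┨             
ail           │Amount  │Scor┃             
──────────────┼────────┼───┏━━━━━━━━━━━━━━
e36@mail.com  │$3638.99│80.┃ SlidingPuzzle
rol3@mail.com │$2523.24│63.┠──────────────
ank40@mail.com│$1162.77│53.┃┌────┬────┬───
ace45@mail.com│$54.05  │7.5┃│  6 │  1 │  2
ank37@mail.com│$3848.04│56.┃├────┼────┼───
ve26@mail.com │$3106.64│46.┃│ 11 │  9 │  5
e73@mail.com  │$3584.14│24.┃├────┼────┼───
nk53@mail.com │$198.96 │36.┃│ 13 │ 14 │  4
ank19@mail.com│$1195.81│24.┃├────┼────┼───
nk40@mail.com │$2248.16│16.┃│    │ 10 │ 15
ank94@mail.com│$4858.87│73.┃└────┴────┴───
ve60@mail.com │$3439.38│79.┗━━━━━━━━━━━━━━
nk52@mail.com │$4057.55│33.2┃             
b28@mail.com  │$825.28 │49.0┃             
━━━━━━━━━━━━━━━━━━━━━━━━━━━━┛             


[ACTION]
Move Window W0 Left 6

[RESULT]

──────────────────────┨                   
        │Amount  │Scor┃                   
────────┼────────┼────┃    ┏━━━━━━━━━━━━━━
il.com  │$3638.99│80.7┃    ┃ SlidingPuzzle
ail.com │$2523.24│63.0┃    ┠──────────────
mail.com│$1162.77│53.5┃    ┃┌────┬────┬───
mail.com│$54.05  │7.5 ┃    ┃│  6 │  1 │  2
mail.com│$3848.04│56.3┃    ┃├────┼────┼───
ail.com │$3106.64│46.8┃    ┃│ 11 │  9 │  5
il.com  │$3584.14│24.2┃    ┃├────┼────┼───
ail.com │$198.96 │36.4┃    ┃│ 13 │ 14 │  4
mail.com│$1195.81│24.2┃    ┃├────┼────┼───
ail.com │$2248.16│16.7┃    ┃│    │ 10 │ 15
mail.com│$4858.87│73.8┃    ┃└────┴────┴───
ail.com │$3439.38│79.5┃    ┗━━━━━━━━━━━━━━
ail.com │$4057.55│33.2┃                   
il.com  │$825.28 │49.0┃                   
━━━━━━━━━━━━━━━━━━━━━━┛                   


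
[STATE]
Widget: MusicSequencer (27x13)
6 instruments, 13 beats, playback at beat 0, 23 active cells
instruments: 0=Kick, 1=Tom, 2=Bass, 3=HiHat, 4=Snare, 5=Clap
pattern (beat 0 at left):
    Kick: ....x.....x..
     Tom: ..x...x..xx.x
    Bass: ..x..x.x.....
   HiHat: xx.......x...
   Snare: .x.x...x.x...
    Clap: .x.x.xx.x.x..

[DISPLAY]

      ▼123456789012        
  Kick····█·····█··        
   Tom··█···█··██·█        
  Bass··█··█·█·····        
 HiHat██·······█···        
 Snare·█·█···█·█···        
  Clap·█·█·██·█·█··        
                           
                           
                           
                           
                           
                           


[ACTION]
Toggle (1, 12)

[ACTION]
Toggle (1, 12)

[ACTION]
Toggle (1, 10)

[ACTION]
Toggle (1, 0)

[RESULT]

      ▼123456789012        
  Kick····█·····█··        
   Tom█·█···█··█··█        
  Bass··█··█·█·····        
 HiHat██·······█···        
 Snare·█·█···█·█···        
  Clap·█·█·██·█·█··        
                           
                           
                           
                           
                           
                           


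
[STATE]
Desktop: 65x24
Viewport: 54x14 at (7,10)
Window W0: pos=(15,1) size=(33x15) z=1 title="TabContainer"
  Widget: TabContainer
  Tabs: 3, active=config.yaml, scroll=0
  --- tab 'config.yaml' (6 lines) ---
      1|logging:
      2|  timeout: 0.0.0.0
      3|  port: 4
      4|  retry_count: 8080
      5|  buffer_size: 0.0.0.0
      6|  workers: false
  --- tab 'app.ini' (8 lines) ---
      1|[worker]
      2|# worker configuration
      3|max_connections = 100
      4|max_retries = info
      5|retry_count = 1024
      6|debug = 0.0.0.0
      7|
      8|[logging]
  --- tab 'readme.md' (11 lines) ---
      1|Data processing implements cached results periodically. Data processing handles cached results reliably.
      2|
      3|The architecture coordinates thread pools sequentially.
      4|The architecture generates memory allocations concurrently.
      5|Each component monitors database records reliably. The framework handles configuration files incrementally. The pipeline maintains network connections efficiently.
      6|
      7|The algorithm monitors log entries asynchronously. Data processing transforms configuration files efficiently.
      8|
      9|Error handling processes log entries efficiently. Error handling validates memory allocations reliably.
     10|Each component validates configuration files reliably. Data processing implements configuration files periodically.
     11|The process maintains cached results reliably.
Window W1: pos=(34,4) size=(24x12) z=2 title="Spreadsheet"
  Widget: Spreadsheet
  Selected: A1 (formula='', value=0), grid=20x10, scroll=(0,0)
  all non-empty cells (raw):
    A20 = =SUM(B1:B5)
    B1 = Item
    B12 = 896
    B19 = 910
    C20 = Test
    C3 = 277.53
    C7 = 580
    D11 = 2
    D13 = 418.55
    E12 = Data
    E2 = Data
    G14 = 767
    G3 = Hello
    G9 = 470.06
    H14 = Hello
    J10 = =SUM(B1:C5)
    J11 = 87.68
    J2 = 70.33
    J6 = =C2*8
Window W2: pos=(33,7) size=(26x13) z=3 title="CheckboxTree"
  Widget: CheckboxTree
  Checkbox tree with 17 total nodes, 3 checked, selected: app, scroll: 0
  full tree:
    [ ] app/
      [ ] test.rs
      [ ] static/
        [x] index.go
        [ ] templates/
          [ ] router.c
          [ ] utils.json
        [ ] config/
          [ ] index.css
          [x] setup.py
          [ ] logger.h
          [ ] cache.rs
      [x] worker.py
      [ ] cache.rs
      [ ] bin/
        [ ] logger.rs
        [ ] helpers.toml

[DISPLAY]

        ┃  buffer_size: 0.┃>[-] app/               ┃  
        ┃  workers: false ┃   [ ] test.rs          ┃  
        ┃                 ┃   [-] static/          ┃  
        ┃                 ┃     [x] index.go       ┃  
        ┃                 ┃     [ ] templates/     ┃  
        ┗━━━━━━━━━━━━━━━━━┃       [ ] router.c     ┃  
                          ┃       [ ] utils.json   ┃  
                          ┃     [-] config/        ┃  
                          ┃       [ ] index.css    ┃  
                          ┗━━━━━━━━━━━━━━━━━━━━━━━━┛  
                                                      
                                                      
                                                      
                                                      


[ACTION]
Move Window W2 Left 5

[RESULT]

        ┃  buffer_siz┃>[-] app/               ┃   ┃   
        ┃  workers: f┃   [ ] test.rs          ┃0  ┃   
        ┃            ┃   [-] static/          ┃0  ┃   
        ┃            ┃     [x] index.go       ┃0  ┃   
        ┃            ┃     [ ] templates/     ┃0  ┃   
        ┗━━━━━━━━━━━━┃       [ ] router.c     ┃━━━┛   
                     ┃       [ ] utils.json   ┃       
                     ┃     [-] config/        ┃       
                     ┃       [ ] index.css    ┃       
                     ┗━━━━━━━━━━━━━━━━━━━━━━━━┛       
                                                      
                                                      
                                                      
                                                      


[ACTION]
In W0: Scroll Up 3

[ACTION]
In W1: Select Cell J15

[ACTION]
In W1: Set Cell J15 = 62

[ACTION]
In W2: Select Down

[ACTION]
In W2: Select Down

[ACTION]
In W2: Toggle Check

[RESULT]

        ┃  buffer_siz┃ [-] app/               ┃   ┃   
        ┃  workers: f┃   [ ] test.rs          ┃0  ┃   
        ┃            ┃>  [x] static/          ┃0  ┃   
        ┃            ┃     [x] index.go       ┃0  ┃   
        ┃            ┃     [x] templates/     ┃0  ┃   
        ┗━━━━━━━━━━━━┃       [x] router.c     ┃━━━┛   
                     ┃       [x] utils.json   ┃       
                     ┃     [x] config/        ┃       
                     ┃       [x] index.css    ┃       
                     ┗━━━━━━━━━━━━━━━━━━━━━━━━┛       
                                                      
                                                      
                                                      
                                                      


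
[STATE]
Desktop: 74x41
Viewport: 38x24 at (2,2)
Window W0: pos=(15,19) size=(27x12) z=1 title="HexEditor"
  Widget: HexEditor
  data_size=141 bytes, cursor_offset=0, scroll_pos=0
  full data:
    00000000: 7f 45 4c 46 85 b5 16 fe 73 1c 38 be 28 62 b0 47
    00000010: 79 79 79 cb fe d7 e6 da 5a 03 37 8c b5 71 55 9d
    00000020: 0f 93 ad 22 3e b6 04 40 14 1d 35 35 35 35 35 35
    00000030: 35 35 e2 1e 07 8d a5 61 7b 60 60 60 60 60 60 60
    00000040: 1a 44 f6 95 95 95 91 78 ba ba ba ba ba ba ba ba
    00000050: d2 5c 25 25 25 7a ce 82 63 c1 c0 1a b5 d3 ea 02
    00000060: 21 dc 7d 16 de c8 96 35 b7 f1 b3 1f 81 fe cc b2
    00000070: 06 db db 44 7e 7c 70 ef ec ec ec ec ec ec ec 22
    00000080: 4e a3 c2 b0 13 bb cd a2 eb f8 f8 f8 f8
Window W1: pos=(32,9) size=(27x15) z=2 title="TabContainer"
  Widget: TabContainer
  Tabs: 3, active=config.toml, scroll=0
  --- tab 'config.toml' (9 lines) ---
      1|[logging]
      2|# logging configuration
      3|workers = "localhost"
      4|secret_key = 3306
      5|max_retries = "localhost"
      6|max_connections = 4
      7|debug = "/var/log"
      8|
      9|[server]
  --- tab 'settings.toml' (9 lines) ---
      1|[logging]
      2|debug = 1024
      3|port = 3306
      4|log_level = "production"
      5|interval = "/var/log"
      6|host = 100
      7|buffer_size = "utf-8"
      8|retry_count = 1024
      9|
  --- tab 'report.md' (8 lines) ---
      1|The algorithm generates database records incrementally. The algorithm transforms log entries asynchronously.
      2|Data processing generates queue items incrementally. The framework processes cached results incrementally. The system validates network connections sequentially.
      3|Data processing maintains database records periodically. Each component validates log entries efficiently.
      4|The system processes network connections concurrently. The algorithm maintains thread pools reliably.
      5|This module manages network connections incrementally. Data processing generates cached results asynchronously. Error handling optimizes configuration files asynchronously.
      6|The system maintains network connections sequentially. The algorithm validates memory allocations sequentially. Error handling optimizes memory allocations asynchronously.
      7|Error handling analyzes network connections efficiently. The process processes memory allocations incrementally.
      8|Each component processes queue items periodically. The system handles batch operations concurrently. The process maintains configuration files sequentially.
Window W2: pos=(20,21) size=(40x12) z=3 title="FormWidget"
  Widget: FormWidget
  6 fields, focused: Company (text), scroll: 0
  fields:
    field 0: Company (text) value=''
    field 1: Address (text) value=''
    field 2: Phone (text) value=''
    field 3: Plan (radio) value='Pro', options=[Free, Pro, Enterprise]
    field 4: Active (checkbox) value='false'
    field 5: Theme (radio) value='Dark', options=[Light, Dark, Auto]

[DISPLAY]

                                      
                                      
                                      
                                      
                                      
                                      
                                      
                              ┏━━━━━━━
                              ┃ TabCon
                              ┠───────
                              ┃[config
                              ┃───────
                              ┃[loggin
                              ┃# loggi
                              ┃workers
                              ┃secret_
                              ┃max_ret
             ┏━━━━━━━━━━━━━━━━┃max_con
             ┃ HexEditor      ┃debug =
             ┠────┏━━━━━━━━━━━━━━━━━━━
             ┃0000┃ FormWidget        
             ┃0000┠───────────────────
             ┃0000┃> Company:    [    
             ┃0000┃  Address:    [    


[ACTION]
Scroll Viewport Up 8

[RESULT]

                                      
                                      
                                      
                                      
                                      
                                      
                                      
                                      
                                      
                              ┏━━━━━━━
                              ┃ TabCon
                              ┠───────
                              ┃[config
                              ┃───────
                              ┃[loggin
                              ┃# loggi
                              ┃workers
                              ┃secret_
                              ┃max_ret
             ┏━━━━━━━━━━━━━━━━┃max_con
             ┃ HexEditor      ┃debug =
             ┠────┏━━━━━━━━━━━━━━━━━━━
             ┃0000┃ FormWidget        
             ┃0000┠───────────────────


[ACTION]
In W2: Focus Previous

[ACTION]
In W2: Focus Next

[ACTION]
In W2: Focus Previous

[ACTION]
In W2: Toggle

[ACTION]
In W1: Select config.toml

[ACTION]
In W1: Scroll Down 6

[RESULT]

                                      
                                      
                                      
                                      
                                      
                                      
                                      
                                      
                                      
                              ┏━━━━━━━
                              ┃ TabCon
                              ┠───────
                              ┃[config
                              ┃───────
                              ┃debug =
                              ┃       
                              ┃[server
                              ┃       
                              ┃       
             ┏━━━━━━━━━━━━━━━━┃       
             ┃ HexEditor      ┃       
             ┠────┏━━━━━━━━━━━━━━━━━━━
             ┃0000┃ FormWidget        
             ┃0000┠───────────────────
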